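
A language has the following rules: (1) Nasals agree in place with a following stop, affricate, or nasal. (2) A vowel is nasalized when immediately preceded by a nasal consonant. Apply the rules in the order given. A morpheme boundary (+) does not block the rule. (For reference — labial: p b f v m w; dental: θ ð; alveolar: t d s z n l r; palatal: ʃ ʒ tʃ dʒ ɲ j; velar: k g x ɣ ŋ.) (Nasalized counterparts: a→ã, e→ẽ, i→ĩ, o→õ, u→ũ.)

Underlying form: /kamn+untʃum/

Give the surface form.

[kann+ũɲtʃum]

Rule 1: /m/ before /n/ (alveolar) → [n]
Rule 1: /n/ before /tʃ/ (palatal) → [ɲ]
After rule 1: kann+uɲtʃum
Rule 2: /u/ after nasal /n/ → [ũ]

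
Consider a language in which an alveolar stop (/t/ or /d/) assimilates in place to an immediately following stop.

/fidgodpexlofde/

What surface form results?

[figgobpexlofde]

/d/ before /g/ (velar) → [g]
/d/ before /p/ (labial) → [b]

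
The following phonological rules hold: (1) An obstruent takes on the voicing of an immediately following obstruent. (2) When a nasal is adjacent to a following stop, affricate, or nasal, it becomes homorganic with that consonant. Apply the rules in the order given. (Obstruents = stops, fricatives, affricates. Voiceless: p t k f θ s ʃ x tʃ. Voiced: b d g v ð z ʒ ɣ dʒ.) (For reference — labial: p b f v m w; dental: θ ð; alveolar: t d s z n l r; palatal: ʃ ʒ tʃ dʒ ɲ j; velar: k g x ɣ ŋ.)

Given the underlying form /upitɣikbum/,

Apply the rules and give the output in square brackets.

[upidɣigbum]

Rule 1: /t/ before /ɣ/ (voiced) → [d]
Rule 1: /k/ before /b/ (voiced) → [g]
After rule 1: upidɣigbum
Rule 2: no segment meets the rule's conditions; no change.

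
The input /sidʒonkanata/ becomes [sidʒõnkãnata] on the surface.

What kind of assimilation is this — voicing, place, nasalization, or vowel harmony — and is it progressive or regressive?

/o/→[õ] /a/→[ã].
Each target copies a feature from the following segment, so the direction is regressive.

nasalization, regressive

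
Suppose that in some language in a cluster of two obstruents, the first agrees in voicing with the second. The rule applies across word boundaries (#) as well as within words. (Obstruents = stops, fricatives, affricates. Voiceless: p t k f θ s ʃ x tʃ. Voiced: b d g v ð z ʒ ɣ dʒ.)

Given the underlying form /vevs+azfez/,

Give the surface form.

[vefs+asfez]

/v/ before /s/ (voiceless) → [f]
/z/ before /f/ (voiceless) → [s]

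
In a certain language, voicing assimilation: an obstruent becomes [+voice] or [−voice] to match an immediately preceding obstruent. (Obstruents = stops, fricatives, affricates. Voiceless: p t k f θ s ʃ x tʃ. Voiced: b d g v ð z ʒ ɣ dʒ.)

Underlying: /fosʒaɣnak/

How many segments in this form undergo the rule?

/ʒ/ after /s/ (voiceless) → [ʃ]
1 segment changes.

1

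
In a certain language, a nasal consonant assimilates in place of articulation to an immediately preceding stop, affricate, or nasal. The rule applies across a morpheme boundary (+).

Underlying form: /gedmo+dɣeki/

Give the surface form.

[gedno+dɣeki]

/m/ after /d/ (alveolar) → [n]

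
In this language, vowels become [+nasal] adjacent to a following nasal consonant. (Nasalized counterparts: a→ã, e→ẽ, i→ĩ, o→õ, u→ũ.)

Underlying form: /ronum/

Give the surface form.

/o/ before nasal /n/ → [õ]
/u/ before nasal /m/ → [ũ]

[rõnũm]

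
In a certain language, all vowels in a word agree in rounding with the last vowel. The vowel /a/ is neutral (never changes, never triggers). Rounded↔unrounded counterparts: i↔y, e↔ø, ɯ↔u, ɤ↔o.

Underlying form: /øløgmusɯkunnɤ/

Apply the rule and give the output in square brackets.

[elegmɯsɯkɯnnɤ]

/ø/ harmonizes with /ɤ/ ([-round]) → [e]
/ø/ harmonizes with /ɤ/ ([-round]) → [e]
/u/ harmonizes with /ɤ/ ([-round]) → [ɯ]
/u/ harmonizes with /ɤ/ ([-round]) → [ɯ]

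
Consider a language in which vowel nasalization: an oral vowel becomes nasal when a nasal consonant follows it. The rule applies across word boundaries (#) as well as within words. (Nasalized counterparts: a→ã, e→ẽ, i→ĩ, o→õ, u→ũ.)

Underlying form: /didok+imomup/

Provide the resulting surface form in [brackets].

[didok+ĩmõmup]

/i/ before nasal /m/ → [ĩ]
/o/ before nasal /m/ → [õ]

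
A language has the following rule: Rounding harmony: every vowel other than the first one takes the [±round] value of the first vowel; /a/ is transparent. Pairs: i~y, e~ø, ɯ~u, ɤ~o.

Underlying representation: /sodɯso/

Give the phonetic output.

/ɯ/ harmonizes with /o/ ([+round]) → [u]

[soduso]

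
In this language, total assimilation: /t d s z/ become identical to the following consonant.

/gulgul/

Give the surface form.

no segment meets the rule's conditions; no change.

[gulgul]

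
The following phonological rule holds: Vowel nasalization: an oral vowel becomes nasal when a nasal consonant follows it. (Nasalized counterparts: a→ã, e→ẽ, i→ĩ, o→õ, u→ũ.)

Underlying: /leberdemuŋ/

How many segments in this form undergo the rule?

/e/ before nasal /m/ → [ẽ]
/u/ before nasal /ŋ/ → [ũ]
2 segments change.

2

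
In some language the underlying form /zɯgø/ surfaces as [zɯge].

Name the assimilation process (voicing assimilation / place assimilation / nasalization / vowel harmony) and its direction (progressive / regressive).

vowel harmony, progressive

/ø/→[e].
Vowels agree with the first vowel, so the harmony is progressive.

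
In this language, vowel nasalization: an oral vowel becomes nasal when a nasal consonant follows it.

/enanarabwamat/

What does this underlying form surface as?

/e/ before nasal /n/ → [ẽ]
/a/ before nasal /n/ → [ã]
/a/ before nasal /m/ → [ã]

[ẽnãnarabwãmat]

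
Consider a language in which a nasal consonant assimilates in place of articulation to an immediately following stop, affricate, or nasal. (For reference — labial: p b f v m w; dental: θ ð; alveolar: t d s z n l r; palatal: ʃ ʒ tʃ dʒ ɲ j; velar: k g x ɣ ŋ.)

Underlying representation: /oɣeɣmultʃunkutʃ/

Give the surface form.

/n/ before /k/ (velar) → [ŋ]

[oɣeɣmultʃuŋkutʃ]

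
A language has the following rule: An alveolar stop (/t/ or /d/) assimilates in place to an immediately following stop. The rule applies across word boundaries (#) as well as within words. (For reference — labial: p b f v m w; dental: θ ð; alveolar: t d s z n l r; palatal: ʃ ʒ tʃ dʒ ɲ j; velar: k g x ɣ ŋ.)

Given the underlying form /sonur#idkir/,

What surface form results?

/d/ before /k/ (velar) → [g]

[sonur#igkir]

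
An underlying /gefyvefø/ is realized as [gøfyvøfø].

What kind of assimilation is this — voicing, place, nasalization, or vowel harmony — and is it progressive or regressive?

/e/→[ø] /e/→[ø].
Vowels agree with the last vowel, so the harmony is regressive.

vowel harmony, regressive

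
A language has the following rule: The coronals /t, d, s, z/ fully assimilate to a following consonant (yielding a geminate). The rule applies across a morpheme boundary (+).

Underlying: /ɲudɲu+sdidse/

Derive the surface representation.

/d/ before /ɲ/ → [ɲ] (total assimilation)
/s/ before /d/ → [d] (total assimilation)
/d/ before /s/ → [s] (total assimilation)

[ɲuɲɲu+ddisse]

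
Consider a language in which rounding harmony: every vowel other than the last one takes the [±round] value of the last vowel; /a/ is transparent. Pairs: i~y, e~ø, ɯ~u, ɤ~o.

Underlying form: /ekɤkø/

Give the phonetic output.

/e/ harmonizes with /ø/ ([+round]) → [ø]
/ɤ/ harmonizes with /ø/ ([+round]) → [o]

[økokø]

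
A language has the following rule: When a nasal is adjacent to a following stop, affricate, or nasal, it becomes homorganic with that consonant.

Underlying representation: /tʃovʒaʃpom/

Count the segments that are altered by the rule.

0

No segment meets the rule's conditions.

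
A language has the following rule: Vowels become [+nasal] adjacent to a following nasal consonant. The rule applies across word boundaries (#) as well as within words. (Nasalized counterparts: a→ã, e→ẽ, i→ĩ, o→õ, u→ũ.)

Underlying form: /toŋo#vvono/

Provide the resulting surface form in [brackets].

[tõŋo#vvõno]

/o/ before nasal /ŋ/ → [õ]
/o/ before nasal /n/ → [õ]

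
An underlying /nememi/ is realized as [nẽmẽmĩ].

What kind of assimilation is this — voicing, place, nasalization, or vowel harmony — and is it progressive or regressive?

/e/→[ẽ] /e/→[ẽ] /i/→[ĩ].
Each target copies a feature from the preceding segment, so the direction is progressive.

nasalization, progressive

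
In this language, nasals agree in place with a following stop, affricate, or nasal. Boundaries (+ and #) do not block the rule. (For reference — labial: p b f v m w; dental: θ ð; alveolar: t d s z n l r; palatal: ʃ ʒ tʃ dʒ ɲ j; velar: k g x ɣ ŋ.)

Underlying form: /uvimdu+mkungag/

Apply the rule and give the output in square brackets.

[uvindu+ŋkuŋgag]

/m/ before /d/ (alveolar) → [n]
/m/ before /k/ (velar) → [ŋ]
/n/ before /g/ (velar) → [ŋ]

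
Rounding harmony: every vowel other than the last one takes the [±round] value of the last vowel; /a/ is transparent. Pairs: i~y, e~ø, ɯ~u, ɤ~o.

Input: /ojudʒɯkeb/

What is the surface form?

/o/ harmonizes with /e/ ([-round]) → [ɤ]
/u/ harmonizes with /e/ ([-round]) → [ɯ]

[ɤjɯdʒɯkeb]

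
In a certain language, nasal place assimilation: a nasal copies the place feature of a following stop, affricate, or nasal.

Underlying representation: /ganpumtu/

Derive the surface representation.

[gampuntu]

/n/ before /p/ (labial) → [m]
/m/ before /t/ (alveolar) → [n]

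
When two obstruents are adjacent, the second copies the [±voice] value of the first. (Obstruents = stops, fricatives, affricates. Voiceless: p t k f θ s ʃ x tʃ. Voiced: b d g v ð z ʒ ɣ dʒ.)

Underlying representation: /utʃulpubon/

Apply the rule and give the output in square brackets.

[utʃulpubon]

no segment meets the rule's conditions; no change.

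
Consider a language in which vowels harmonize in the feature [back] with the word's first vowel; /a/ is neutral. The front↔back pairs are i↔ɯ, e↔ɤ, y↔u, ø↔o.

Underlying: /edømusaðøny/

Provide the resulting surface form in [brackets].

/u/ harmonizes with /e/ ([-back]) → [y]

[edømysaðøny]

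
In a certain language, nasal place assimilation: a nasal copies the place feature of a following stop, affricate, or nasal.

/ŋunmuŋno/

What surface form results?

/n/ before /m/ (labial) → [m]
/ŋ/ before /n/ (alveolar) → [n]

[ŋummunno]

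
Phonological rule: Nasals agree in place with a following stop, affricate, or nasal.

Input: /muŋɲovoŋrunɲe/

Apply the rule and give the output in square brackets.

/ŋ/ before /ɲ/ (palatal) → [ɲ]
/n/ before /ɲ/ (palatal) → [ɲ]

[muɲɲovoŋruɲɲe]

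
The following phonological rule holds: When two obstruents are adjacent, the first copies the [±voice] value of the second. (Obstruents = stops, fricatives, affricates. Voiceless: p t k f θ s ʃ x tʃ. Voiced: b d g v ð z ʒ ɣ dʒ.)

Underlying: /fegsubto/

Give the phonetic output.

/g/ before /s/ (voiceless) → [k]
/b/ before /t/ (voiceless) → [p]

[feksupto]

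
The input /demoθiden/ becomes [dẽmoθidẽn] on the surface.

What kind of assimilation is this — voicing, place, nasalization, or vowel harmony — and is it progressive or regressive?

nasalization, regressive

/e/→[ẽ] /e/→[ẽ].
Each target copies a feature from the following segment, so the direction is regressive.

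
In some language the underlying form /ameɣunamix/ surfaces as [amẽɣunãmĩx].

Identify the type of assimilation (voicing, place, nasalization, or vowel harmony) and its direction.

/e/→[ẽ] /a/→[ã] /i/→[ĩ].
Each target copies a feature from the preceding segment, so the direction is progressive.

nasalization, progressive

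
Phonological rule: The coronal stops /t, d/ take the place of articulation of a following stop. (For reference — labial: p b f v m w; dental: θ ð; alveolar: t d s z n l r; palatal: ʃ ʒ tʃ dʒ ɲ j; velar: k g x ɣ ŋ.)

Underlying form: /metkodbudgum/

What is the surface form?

[mekkobbuggum]

/t/ before /k/ (velar) → [k]
/d/ before /b/ (labial) → [b]
/d/ before /g/ (velar) → [g]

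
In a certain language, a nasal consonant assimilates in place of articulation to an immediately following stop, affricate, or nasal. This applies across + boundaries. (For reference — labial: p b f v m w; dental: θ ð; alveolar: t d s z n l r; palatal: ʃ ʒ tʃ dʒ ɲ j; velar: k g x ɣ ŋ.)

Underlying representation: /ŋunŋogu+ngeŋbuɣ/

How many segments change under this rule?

3

/n/ before /ŋ/ (velar) → [ŋ]
/n/ before /g/ (velar) → [ŋ]
/ŋ/ before /b/ (labial) → [m]
3 segments change.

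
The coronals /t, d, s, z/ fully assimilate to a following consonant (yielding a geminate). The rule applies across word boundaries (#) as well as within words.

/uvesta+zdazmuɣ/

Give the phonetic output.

/s/ before /t/ → [t] (total assimilation)
/z/ before /d/ → [d] (total assimilation)
/z/ before /m/ → [m] (total assimilation)

[uvetta+ddammuɣ]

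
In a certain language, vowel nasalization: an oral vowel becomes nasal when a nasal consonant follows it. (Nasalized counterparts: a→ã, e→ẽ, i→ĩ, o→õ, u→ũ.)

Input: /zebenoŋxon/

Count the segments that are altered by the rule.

/e/ before nasal /n/ → [ẽ]
/o/ before nasal /ŋ/ → [õ]
/o/ before nasal /n/ → [õ]
3 segments change.

3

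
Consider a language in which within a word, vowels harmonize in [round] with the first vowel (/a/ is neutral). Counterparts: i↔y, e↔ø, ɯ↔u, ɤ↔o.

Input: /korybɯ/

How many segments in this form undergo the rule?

/ɯ/ harmonizes with /o/ ([+round]) → [u]
1 segment changes.

1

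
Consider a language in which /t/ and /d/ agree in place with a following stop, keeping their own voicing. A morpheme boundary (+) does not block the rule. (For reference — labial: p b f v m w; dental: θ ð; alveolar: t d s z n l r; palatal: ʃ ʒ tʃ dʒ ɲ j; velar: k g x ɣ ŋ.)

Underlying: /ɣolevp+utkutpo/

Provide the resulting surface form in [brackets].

[ɣolevp+ukkuppo]

/t/ before /k/ (velar) → [k]
/t/ before /p/ (labial) → [p]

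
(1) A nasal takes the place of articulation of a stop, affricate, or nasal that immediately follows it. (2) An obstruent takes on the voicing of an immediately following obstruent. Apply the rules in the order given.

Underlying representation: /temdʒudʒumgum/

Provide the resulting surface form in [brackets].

[teɲdʒudʒuŋgum]

Rule 1: /m/ before /dʒ/ (palatal) → [ɲ]
Rule 1: /m/ before /g/ (velar) → [ŋ]
After rule 1: teɲdʒudʒuŋgum
Rule 2: no segment meets the rule's conditions; no change.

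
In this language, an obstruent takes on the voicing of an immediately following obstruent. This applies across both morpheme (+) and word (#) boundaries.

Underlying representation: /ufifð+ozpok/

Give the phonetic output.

[ufivð+ospok]

/f/ before /ð/ (voiced) → [v]
/z/ before /p/ (voiceless) → [s]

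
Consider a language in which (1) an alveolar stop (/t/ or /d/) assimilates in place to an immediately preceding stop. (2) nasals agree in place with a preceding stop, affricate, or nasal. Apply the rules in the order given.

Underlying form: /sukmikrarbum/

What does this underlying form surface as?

Rule 1: no segment meets the rule's conditions; no change.
After rule 1: sukmikrarbum
Rule 2: /m/ after /k/ (velar) → [ŋ]

[sukŋikrarbum]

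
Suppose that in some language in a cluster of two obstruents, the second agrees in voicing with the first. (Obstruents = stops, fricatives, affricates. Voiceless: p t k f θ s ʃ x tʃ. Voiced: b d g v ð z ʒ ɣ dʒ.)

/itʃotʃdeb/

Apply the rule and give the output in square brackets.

/d/ after /tʃ/ (voiceless) → [t]

[itʃotʃteb]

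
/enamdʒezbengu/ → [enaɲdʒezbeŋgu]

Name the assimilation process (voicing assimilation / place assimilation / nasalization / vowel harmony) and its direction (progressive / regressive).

place assimilation, regressive

/m/→[ɲ] /n/→[ŋ].
Each target copies a feature from the following segment, so the direction is regressive.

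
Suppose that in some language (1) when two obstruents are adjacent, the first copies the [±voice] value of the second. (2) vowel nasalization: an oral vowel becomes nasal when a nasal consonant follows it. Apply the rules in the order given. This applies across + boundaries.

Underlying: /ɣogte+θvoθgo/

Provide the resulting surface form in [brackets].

[ɣokte+ðvoðgo]

Rule 1: /g/ before /t/ (voiceless) → [k]
Rule 1: /θ/ before /v/ (voiced) → [ð]
Rule 1: /θ/ before /g/ (voiced) → [ð]
After rule 1: ɣokte+ðvoðgo
Rule 2: no segment meets the rule's conditions; no change.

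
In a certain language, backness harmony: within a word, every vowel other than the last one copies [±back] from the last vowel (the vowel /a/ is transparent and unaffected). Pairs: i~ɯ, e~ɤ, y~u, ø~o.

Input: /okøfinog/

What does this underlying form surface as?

/ø/ harmonizes with /o/ ([+back]) → [o]
/i/ harmonizes with /o/ ([+back]) → [ɯ]

[okofɯnog]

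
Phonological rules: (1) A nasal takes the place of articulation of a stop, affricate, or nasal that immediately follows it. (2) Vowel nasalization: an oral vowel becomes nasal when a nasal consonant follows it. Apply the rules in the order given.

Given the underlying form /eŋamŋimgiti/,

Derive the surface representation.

[ẽŋãŋŋĩŋgiti]

Rule 1: /m/ before /ŋ/ (velar) → [ŋ]
Rule 1: /m/ before /g/ (velar) → [ŋ]
After rule 1: eŋaŋŋiŋgiti
Rule 2: /e/ before nasal /ŋ/ → [ẽ]
Rule 2: /a/ before nasal /ŋ/ → [ã]
Rule 2: /i/ before nasal /ŋ/ → [ĩ]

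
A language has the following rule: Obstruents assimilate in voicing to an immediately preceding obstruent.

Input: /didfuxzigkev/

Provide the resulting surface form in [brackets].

/f/ after /d/ (voiced) → [v]
/z/ after /x/ (voiceless) → [s]
/k/ after /g/ (voiced) → [g]

[didvuxsiggev]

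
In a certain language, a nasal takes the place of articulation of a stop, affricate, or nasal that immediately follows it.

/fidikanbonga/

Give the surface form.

[fidikamboŋga]

/n/ before /b/ (labial) → [m]
/n/ before /g/ (velar) → [ŋ]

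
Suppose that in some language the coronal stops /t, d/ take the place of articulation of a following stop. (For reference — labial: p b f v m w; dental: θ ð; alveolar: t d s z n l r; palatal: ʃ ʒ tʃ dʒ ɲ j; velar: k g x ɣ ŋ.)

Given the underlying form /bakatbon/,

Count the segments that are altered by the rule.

1

/t/ before /b/ (labial) → [p]
1 segment changes.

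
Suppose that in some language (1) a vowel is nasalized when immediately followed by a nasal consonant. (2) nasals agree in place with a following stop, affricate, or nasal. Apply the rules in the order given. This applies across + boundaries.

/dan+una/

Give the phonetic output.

Rule 1: /a/ before nasal /n/ → [ã]
Rule 1: /u/ before nasal /n/ → [ũ]
After rule 1: dãn+ũna
Rule 2: no segment meets the rule's conditions; no change.

[dãn+ũna]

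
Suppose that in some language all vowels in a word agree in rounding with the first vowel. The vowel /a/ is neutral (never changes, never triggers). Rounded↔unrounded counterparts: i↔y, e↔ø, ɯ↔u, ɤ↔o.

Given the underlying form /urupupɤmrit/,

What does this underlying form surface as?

/ɤ/ harmonizes with /u/ ([+round]) → [o]
/i/ harmonizes with /u/ ([+round]) → [y]

[urupupomryt]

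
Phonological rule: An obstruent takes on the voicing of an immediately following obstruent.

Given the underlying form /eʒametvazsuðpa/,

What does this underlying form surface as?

/t/ before /v/ (voiced) → [d]
/z/ before /s/ (voiceless) → [s]
/ð/ before /p/ (voiceless) → [θ]

[eʒamedvassuθpa]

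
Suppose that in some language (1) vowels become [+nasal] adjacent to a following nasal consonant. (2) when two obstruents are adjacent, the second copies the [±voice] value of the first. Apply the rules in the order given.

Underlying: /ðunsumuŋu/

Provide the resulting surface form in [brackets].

Rule 1: /u/ before nasal /n/ → [ũ]
Rule 1: /u/ before nasal /m/ → [ũ]
Rule 1: /u/ before nasal /ŋ/ → [ũ]
After rule 1: ðũnsũmũŋu
Rule 2: no segment meets the rule's conditions; no change.

[ðũnsũmũŋu]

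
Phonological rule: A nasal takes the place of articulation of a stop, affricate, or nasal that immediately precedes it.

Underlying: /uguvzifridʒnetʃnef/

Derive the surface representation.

/n/ after /dʒ/ (palatal) → [ɲ]
/n/ after /tʃ/ (palatal) → [ɲ]

[uguvzifridʒɲetʃɲef]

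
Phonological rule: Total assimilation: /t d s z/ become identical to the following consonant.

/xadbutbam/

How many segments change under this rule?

2

/d/ before /b/ → [b] (total assimilation)
/t/ before /b/ → [b] (total assimilation)
2 segments change.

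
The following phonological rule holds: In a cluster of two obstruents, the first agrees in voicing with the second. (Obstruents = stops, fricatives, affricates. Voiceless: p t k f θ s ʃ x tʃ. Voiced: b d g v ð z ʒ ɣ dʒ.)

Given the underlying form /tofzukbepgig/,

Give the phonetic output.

[tovzugbebgig]

/f/ before /z/ (voiced) → [v]
/k/ before /b/ (voiced) → [g]
/p/ before /g/ (voiced) → [b]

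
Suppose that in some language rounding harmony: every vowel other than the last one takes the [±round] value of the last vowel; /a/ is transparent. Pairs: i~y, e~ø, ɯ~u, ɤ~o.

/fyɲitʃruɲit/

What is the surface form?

/y/ harmonizes with /i/ ([-round]) → [i]
/u/ harmonizes with /i/ ([-round]) → [ɯ]

[fiɲitʃrɯɲit]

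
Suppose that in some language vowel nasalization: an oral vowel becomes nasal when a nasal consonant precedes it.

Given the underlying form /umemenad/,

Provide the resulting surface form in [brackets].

/e/ after nasal /m/ → [ẽ]
/e/ after nasal /m/ → [ẽ]
/a/ after nasal /n/ → [ã]

[umẽmẽnãd]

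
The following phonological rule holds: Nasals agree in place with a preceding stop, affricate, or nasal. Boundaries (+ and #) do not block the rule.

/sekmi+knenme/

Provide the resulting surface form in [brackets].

[sekŋi+kŋenne]

/m/ after /k/ (velar) → [ŋ]
/n/ after /k/ (velar) → [ŋ]
/m/ after /n/ (alveolar) → [n]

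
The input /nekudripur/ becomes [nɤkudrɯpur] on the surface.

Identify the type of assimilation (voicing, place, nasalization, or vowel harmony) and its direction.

vowel harmony, regressive

/e/→[ɤ] /i/→[ɯ].
Vowels agree with the last vowel, so the harmony is regressive.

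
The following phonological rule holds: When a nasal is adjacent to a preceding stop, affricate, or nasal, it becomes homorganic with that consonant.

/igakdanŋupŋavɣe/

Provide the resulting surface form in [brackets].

[igakdannupmavɣe]

/ŋ/ after /n/ (alveolar) → [n]
/ŋ/ after /p/ (labial) → [m]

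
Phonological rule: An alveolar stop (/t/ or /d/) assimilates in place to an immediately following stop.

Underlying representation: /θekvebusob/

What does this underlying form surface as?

[θekvebusob]

no segment meets the rule's conditions; no change.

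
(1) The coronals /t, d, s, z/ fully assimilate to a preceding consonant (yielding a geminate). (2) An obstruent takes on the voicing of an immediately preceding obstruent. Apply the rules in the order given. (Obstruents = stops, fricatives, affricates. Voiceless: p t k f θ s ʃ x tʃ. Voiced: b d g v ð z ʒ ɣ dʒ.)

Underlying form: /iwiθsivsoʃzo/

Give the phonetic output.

[iwiθθivvoʃʃo]

Rule 1: /s/ after /θ/ → [θ] (total assimilation)
Rule 1: /s/ after /v/ → [v] (total assimilation)
Rule 1: /z/ after /ʃ/ → [ʃ] (total assimilation)
After rule 1: iwiθθivvoʃʃo
Rule 2: no segment meets the rule's conditions; no change.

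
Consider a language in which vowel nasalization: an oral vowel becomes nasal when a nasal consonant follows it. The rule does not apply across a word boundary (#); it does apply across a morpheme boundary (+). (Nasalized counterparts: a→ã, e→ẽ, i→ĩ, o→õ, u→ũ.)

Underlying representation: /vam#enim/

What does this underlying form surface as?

/a/ before nasal /m/ → [ã]
/e/ before nasal /n/ → [ẽ]
/i/ before nasal /m/ → [ĩ]

[vãm#ẽnĩm]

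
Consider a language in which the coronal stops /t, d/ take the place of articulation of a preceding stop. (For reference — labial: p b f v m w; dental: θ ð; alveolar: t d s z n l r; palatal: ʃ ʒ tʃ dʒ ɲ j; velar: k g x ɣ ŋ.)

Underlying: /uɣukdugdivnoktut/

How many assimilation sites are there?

/d/ after /k/ (velar) → [g]
/d/ after /g/ (velar) → [g]
/t/ after /k/ (velar) → [k]
3 segments change.

3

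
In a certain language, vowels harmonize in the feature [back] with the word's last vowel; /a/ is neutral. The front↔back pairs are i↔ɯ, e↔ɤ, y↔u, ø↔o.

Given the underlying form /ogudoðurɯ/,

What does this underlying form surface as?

[ogudoðurɯ]

no segment meets the rule's conditions; no change.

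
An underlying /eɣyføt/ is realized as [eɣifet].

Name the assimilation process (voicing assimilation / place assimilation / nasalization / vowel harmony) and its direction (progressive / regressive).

/y/→[i] /ø/→[e].
Vowels agree with the first vowel, so the harmony is progressive.

vowel harmony, progressive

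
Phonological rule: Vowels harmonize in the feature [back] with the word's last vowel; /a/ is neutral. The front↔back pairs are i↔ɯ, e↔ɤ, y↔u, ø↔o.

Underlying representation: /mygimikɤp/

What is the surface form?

[mugɯmɯkɤp]

/y/ harmonizes with /ɤ/ ([+back]) → [u]
/i/ harmonizes with /ɤ/ ([+back]) → [ɯ]
/i/ harmonizes with /ɤ/ ([+back]) → [ɯ]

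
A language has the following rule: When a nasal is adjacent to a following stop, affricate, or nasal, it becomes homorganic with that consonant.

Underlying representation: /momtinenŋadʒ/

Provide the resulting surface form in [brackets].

/m/ before /t/ (alveolar) → [n]
/n/ before /ŋ/ (velar) → [ŋ]

[montineŋŋadʒ]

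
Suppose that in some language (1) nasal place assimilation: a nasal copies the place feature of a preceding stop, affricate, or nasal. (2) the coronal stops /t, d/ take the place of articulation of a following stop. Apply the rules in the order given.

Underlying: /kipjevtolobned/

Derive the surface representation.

[kipjevtolobmed]

Rule 1: /n/ after /b/ (labial) → [m]
After rule 1: kipjevtolobmed
Rule 2: no segment meets the rule's conditions; no change.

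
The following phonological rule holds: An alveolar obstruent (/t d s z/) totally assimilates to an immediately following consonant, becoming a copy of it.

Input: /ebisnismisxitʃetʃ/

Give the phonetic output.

/s/ before /n/ → [n] (total assimilation)
/s/ before /m/ → [m] (total assimilation)
/s/ before /x/ → [x] (total assimilation)

[ebinnimmixxitʃetʃ]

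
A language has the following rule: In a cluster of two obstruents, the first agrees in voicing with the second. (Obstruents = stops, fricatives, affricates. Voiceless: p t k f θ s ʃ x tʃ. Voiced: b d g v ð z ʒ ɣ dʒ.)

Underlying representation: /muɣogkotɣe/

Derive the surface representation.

[muɣokkodɣe]

/g/ before /k/ (voiceless) → [k]
/t/ before /ɣ/ (voiced) → [d]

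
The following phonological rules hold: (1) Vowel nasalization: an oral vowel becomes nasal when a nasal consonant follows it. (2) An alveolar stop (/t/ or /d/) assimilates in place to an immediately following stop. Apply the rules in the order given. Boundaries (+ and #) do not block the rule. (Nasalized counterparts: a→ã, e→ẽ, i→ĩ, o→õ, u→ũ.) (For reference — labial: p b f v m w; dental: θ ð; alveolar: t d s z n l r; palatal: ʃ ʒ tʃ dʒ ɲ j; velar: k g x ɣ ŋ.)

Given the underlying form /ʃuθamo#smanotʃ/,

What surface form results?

[ʃuθãmo#smãnotʃ]

Rule 1: /a/ before nasal /m/ → [ã]
Rule 1: /a/ before nasal /n/ → [ã]
After rule 1: ʃuθãmo#smãnotʃ
Rule 2: no segment meets the rule's conditions; no change.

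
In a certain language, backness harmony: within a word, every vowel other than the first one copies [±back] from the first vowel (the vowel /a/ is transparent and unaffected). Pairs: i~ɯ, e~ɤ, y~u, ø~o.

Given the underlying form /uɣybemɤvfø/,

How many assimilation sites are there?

/y/ harmonizes with /u/ ([+back]) → [u]
/e/ harmonizes with /u/ ([+back]) → [ɤ]
/ø/ harmonizes with /u/ ([+back]) → [o]
3 segments change.

3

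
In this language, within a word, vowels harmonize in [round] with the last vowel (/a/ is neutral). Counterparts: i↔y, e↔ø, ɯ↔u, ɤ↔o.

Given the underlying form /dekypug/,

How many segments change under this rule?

1

/e/ harmonizes with /u/ ([+round]) → [ø]
1 segment changes.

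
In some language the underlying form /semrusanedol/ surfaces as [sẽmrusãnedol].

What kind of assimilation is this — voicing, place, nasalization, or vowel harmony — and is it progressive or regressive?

nasalization, regressive

/e/→[ẽ] /a/→[ã].
Each target copies a feature from the following segment, so the direction is regressive.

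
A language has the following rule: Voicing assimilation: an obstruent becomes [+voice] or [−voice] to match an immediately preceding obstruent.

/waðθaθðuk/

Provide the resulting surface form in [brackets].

/θ/ after /ð/ (voiced) → [ð]
/ð/ after /θ/ (voiceless) → [θ]

[waððaθθuk]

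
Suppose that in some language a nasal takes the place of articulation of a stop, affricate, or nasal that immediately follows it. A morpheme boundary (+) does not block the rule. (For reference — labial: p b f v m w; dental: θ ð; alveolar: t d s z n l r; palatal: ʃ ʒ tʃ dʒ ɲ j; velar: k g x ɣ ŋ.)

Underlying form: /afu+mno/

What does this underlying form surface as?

[afu+nno]

/m/ before /n/ (alveolar) → [n]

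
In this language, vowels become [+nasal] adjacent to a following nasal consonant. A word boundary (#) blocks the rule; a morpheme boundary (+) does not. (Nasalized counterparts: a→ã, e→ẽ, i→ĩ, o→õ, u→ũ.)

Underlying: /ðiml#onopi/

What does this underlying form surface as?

/i/ before nasal /m/ → [ĩ]
/o/ before nasal /n/ → [õ]

[ðĩml#õnopi]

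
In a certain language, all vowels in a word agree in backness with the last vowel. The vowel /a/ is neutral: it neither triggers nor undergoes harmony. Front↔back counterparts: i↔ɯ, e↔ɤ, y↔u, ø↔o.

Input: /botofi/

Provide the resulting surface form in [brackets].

/o/ harmonizes with /i/ ([-back]) → [ø]
/o/ harmonizes with /i/ ([-back]) → [ø]

[bøtøfi]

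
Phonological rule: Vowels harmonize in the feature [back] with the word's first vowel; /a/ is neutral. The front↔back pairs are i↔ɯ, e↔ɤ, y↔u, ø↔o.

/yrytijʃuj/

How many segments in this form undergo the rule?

/u/ harmonizes with /y/ ([-back]) → [y]
1 segment changes.

1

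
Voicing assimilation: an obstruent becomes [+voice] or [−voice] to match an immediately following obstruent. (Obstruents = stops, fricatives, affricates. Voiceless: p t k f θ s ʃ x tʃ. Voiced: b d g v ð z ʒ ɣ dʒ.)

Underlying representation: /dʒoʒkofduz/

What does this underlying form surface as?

/ʒ/ before /k/ (voiceless) → [ʃ]
/f/ before /d/ (voiced) → [v]

[dʒoʃkovduz]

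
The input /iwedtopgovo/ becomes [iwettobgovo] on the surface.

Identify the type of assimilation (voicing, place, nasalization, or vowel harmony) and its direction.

voicing assimilation, regressive

/d/→[t] /p/→[b].
Each target copies a feature from the following segment, so the direction is regressive.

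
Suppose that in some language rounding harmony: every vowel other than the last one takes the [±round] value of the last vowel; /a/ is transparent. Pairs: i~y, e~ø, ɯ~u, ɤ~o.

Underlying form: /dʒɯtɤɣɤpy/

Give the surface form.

/ɯ/ harmonizes with /y/ ([+round]) → [u]
/ɤ/ harmonizes with /y/ ([+round]) → [o]
/ɤ/ harmonizes with /y/ ([+round]) → [o]

[dʒutoɣopy]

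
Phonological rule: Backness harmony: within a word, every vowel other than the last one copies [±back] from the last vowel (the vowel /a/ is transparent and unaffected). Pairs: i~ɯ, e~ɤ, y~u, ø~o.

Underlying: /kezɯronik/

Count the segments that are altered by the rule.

/ɯ/ harmonizes with /i/ ([-back]) → [i]
/o/ harmonizes with /i/ ([-back]) → [ø]
2 segments change.

2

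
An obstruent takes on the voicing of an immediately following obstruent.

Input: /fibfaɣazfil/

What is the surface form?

[fipfaɣasfil]

/b/ before /f/ (voiceless) → [p]
/z/ before /f/ (voiceless) → [s]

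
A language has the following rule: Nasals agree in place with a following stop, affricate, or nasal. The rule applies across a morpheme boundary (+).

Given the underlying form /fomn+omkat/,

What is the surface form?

[fonn+oŋkat]

/m/ before /n/ (alveolar) → [n]
/m/ before /k/ (velar) → [ŋ]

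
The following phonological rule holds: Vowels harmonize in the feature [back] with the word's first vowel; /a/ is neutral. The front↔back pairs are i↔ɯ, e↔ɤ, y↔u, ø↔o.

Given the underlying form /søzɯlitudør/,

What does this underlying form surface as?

[søzilitydør]

/ɯ/ harmonizes with /ø/ ([-back]) → [i]
/u/ harmonizes with /ø/ ([-back]) → [y]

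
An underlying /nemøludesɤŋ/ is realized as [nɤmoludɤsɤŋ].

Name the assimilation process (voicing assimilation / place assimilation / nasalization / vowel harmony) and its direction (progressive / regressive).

/e/→[ɤ] /ø/→[o] /e/→[ɤ].
Vowels agree with the last vowel, so the harmony is regressive.

vowel harmony, regressive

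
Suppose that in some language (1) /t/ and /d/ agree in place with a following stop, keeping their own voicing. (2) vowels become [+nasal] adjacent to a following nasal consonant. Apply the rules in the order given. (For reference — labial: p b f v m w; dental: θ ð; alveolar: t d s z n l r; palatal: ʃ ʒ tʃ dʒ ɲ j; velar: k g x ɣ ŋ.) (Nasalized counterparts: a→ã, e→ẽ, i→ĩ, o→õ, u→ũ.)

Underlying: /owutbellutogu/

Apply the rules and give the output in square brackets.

Rule 1: /t/ before /b/ (labial) → [p]
After rule 1: owupbellutogu
Rule 2: no segment meets the rule's conditions; no change.

[owupbellutogu]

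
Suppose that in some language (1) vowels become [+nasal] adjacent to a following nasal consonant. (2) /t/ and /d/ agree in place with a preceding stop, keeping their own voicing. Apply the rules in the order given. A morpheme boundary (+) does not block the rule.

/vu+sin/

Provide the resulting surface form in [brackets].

[vu+sĩn]

Rule 1: /i/ before nasal /n/ → [ĩ]
After rule 1: vu+sĩn
Rule 2: no segment meets the rule's conditions; no change.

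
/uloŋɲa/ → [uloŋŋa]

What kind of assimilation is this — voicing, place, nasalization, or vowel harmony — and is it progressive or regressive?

place assimilation, progressive

/ɲ/→[ŋ].
Each target copies a feature from the preceding segment, so the direction is progressive.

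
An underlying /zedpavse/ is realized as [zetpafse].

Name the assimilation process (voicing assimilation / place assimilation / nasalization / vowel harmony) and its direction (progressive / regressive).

/d/→[t] /v/→[f].
Each target copies a feature from the following segment, so the direction is regressive.

voicing assimilation, regressive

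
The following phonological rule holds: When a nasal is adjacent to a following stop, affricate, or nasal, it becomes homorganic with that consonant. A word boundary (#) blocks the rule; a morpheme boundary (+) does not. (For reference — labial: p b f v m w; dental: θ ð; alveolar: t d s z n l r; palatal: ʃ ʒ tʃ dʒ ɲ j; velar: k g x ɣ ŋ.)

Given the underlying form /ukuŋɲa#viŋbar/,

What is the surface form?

[ukuɲɲa#vimbar]

/ŋ/ before /ɲ/ (palatal) → [ɲ]
/ŋ/ before /b/ (labial) → [m]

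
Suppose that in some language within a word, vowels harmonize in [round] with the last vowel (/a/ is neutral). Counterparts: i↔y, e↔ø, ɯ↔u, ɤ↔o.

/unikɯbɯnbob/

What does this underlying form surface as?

[unykubunbob]

/i/ harmonizes with /o/ ([+round]) → [y]
/ɯ/ harmonizes with /o/ ([+round]) → [u]
/ɯ/ harmonizes with /o/ ([+round]) → [u]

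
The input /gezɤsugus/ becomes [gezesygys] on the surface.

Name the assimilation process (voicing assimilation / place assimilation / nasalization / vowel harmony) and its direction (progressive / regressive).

vowel harmony, progressive

/ɤ/→[e] /u/→[y] /u/→[y].
Vowels agree with the first vowel, so the harmony is progressive.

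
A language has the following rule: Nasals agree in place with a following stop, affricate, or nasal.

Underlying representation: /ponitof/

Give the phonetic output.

[ponitof]

no segment meets the rule's conditions; no change.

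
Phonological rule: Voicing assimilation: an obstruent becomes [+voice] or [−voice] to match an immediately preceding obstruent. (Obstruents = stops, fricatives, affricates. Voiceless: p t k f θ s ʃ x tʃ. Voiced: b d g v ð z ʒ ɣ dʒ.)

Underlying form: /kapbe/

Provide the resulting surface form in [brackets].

[kappe]

/b/ after /p/ (voiceless) → [p]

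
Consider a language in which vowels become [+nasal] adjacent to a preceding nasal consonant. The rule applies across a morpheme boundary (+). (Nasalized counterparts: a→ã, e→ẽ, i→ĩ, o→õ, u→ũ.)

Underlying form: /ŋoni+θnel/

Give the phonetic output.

/o/ after nasal /ŋ/ → [õ]
/i/ after nasal /n/ → [ĩ]
/e/ after nasal /n/ → [ẽ]

[ŋõnĩ+θnẽl]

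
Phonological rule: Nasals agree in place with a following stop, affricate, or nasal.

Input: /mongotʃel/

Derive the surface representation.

/n/ before /g/ (velar) → [ŋ]

[moŋgotʃel]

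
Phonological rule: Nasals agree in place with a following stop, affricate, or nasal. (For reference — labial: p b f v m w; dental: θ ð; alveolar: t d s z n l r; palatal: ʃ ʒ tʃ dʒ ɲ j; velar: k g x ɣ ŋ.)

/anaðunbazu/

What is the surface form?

[anaðumbazu]

/n/ before /b/ (labial) → [m]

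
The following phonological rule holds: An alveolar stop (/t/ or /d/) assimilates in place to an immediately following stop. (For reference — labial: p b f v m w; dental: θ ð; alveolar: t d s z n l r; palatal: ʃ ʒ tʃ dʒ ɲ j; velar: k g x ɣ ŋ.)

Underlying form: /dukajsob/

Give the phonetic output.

[dukajsob]

no segment meets the rule's conditions; no change.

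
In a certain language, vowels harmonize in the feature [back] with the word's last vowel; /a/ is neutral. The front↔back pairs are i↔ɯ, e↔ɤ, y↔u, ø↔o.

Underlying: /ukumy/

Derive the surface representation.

[ykymy]

/u/ harmonizes with /y/ ([-back]) → [y]
/u/ harmonizes with /y/ ([-back]) → [y]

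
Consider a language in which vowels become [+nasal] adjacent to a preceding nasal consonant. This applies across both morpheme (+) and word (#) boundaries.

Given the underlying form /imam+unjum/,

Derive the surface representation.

/a/ after nasal /m/ → [ã]
/u/ after nasal /m/ → [ũ]

[imãm+ũnjum]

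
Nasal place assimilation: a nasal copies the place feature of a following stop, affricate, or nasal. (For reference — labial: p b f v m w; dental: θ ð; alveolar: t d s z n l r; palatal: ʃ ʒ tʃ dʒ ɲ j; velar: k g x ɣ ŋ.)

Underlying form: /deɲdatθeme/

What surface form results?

/ɲ/ before /d/ (alveolar) → [n]

[dendatθeme]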